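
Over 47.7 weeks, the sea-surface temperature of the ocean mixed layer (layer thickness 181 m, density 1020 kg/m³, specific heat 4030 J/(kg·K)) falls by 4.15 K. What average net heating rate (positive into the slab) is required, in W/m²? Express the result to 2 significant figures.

Areal heat capacity C = ρ c_p D = 1020 × 4030 × 181 = 7.44×10^8 J/(m²·K).
Required heat per unit area: Q = C ΔT = 7.44×10^8 × -4.15 = -3.09×10^9 J/m².
Flux F = Q / Δt = -3.09×10^9 / 2.88×10^7 s = -107 W/m².

-110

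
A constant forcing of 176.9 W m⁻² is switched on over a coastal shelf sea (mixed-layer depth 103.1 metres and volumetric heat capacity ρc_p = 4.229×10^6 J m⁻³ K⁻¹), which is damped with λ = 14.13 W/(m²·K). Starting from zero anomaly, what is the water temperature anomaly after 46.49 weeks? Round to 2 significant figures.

Areal heat capacity C = ρc_p × D = 4.229×10^6 × 103.1 = 4.36×10^8 J m⁻² K⁻¹.
τ = C / λ = 4.36×10^8 / 14.13 = 3.09×10^7 s.
Equilibrium anomaly ΔT_eq = F / λ = 176.9 / 14.13 = 12.5 K.
t = 46.49 weeks = 2.81×10^7 s, so t/τ = 0.911.
ΔT(t) = ΔT_eq (1 − e^(−t/τ)) = 12.5 × (1 − e^−0.911) = 7.49 K.

7.5 K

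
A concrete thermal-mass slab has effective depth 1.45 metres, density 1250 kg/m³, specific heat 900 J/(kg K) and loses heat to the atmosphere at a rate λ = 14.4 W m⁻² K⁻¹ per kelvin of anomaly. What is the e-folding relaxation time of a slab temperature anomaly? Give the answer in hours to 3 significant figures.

31.5 hours

Areal heat capacity C = ρ c_p D = 1250 × 900 × 1.45 = 1.63×10^6 J/(m^2 K).
Relaxation time τ = C / λ = 1.63×10^6 / 14.4 = 1.13×10^5 s.
In hours: 1.13×10^5 s / (3600 s/hour) = 31.5 hours.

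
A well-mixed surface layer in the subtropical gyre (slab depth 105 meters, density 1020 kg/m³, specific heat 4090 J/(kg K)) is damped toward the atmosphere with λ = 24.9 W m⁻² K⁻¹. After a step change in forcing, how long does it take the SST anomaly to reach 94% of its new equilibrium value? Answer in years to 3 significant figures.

1.57 years

Areal heat capacity C = ρ c_p D = 1020 × 4090 × 105 = 4.38×10^8 J/(m^2 K).
τ = C / λ = 4.38×10^8 / 24.9 = 1.76×10^7 s.
Fraction reached: 1 − e^(−t/τ) = 0.94 ⇒ t = −τ ln(1 − 0.94) = τ × 2.81.
t = 4.95×10^7 s = 1.57 years.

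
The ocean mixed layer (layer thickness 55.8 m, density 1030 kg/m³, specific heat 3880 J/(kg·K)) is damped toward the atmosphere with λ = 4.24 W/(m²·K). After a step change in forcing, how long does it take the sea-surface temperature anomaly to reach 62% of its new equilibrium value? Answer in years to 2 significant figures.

Areal heat capacity C = ρ c_p D = 1030 × 3880 × 55.8 = 2.23×10^8 J m⁻² K⁻¹.
τ = C / λ = 2.23×10^8 / 4.24 = 5.26×10^7 s.
Fraction reached: 1 − e^(−t/τ) = 0.62 ⇒ t = −τ ln(1 − 0.62) = τ × 0.968.
t = 5.09×10^7 s = 1.61 years.

1.6 years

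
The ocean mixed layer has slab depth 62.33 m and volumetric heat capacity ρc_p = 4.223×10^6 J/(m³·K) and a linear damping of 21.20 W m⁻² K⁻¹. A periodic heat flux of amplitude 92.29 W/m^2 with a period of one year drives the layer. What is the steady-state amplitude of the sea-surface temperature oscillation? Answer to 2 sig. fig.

1.6 K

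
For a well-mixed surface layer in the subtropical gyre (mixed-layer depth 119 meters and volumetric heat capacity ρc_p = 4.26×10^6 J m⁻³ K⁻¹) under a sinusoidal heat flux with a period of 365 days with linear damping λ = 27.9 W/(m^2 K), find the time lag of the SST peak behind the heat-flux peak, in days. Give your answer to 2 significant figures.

76 days

Areal heat capacity C = ρc_p × D = 4.26×10^6 × 119 = 5.07×10^8 J/(m²·K).
ω = 2π / 3.15×10^7 s = 1.99×10^-7 s⁻¹.
Phase lag φ = arctan(Cω/λ) = arctan(101/27.9) = 1.30 rad.
Time lag = φ / ω = 1.30 / 1.99×10^-7 = 6.53×10^6 s = 75.6 days.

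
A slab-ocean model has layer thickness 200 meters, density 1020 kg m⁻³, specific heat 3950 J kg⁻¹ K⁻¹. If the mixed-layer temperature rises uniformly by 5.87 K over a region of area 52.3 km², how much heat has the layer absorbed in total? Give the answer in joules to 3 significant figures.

2.47×10^17 J

Areal heat capacity C = ρ c_p D = 1020 × 3950 × 200 = 8.06×10^8 J m⁻² K⁻¹.
Heat per unit area: q = C ΔT = 8.06×10^8 × 5.87 = 4.73×10^9 J/m².
Total heat: Q = q × A = 4.73×10^9 × (52.3 × 10⁶ m²) = 2.47×10^17 J.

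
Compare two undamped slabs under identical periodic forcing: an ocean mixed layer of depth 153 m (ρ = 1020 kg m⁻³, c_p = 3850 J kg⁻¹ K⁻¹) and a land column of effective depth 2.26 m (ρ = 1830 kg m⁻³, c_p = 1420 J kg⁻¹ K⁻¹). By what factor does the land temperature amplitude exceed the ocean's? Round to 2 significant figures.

100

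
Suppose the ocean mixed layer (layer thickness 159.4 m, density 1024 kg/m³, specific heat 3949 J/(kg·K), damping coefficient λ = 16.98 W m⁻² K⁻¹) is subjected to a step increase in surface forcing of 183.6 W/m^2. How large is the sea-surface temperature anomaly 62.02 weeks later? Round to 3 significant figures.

6.79 K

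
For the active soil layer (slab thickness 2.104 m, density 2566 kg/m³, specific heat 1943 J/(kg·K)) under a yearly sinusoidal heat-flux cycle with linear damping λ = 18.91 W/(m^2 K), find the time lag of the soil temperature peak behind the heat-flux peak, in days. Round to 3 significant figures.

6.39 days

Areal heat capacity C = ρ c_p D = 2566 × 1943 × 2.104 = 1.05×10^7 J/(m^2 K).
ω = 2π / 3.15×10^7 s = 1.99×10^-7 s⁻¹.
Phase lag φ = arctan(Cω/λ) = arctan(2.09/18.91) = 0.110 rad.
Time lag = φ / ω = 0.110 / 1.99×10^-7 = 5.52×10^5 s = 6.39 days.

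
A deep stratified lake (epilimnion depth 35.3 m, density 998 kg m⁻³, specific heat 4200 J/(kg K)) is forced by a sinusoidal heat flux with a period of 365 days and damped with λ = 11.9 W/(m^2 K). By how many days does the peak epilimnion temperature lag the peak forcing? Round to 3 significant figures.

Areal heat capacity C = ρ c_p D = 998 × 4200 × 35.3 = 1.48×10^8 J/(m²·K).
ω = 2π / 3.15×10^7 s = 1.99×10^-7 s⁻¹.
Phase lag φ = arctan(Cω/λ) = arctan(29.5/11.9) = 1.19 rad.
Time lag = φ / ω = 1.19 / 1.99×10^-7 = 5.96×10^6 s = 69.0 days.

69.0 days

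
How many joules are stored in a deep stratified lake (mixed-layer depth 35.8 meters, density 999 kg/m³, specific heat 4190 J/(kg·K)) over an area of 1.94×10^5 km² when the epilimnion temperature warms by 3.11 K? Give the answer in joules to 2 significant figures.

Areal heat capacity C = ρ c_p D = 999 × 4190 × 35.8 = 1.50×10^8 J/(m^2 K).
Heat per unit area: q = C ΔT = 1.50×10^8 × 3.11 = 4.66×10^8 J/m².
Total heat: Q = q × A = 4.66×10^8 × (1.94×10^5 × 10⁶ m²) = 9.04×10^19 J.

9.0×10^19 J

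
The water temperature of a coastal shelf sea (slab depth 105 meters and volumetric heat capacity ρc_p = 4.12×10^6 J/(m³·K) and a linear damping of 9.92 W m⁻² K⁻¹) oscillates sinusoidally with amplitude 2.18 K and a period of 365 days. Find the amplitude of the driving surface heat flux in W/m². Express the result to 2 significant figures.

Areal heat capacity C = ρc_p × D = 4.12×10^6 × 105 = 4.33×10^8 J/(m^2 K).
ω = 2π / 3.15×10^7 s = 1.99×10^-7 s⁻¹.
√((Cω)² + λ²) = √((86.2)² + 9.92²) = 86.8 W/(m²·K).
F₀ = A × √((Cω)²+λ²) = 2.18 × 86.8 = 189 W/m².

190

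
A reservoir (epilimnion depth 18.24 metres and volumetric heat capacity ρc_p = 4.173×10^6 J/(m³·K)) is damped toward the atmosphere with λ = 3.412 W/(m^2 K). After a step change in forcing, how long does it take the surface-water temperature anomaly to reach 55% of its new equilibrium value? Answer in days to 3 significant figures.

206 days

Areal heat capacity C = ρc_p × D = 4.173×10^6 × 18.24 = 7.61×10^7 J/(m²·K).
τ = C / λ = 7.61×10^7 / 3.412 = 2.23×10^7 s.
Fraction reached: 1 − e^(−t/τ) = 0.55 ⇒ t = −τ ln(1 − 0.55) = τ × 0.799.
t = 1.78×10^7 s = 206 days.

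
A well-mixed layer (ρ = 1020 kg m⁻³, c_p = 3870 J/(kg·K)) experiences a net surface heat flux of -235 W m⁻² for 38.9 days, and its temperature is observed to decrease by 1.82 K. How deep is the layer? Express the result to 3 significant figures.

Heat input Q = F Δt = -235 × 3.36×10^6 s = -7.90×10^8 J/m².
Required areal heat capacity C = Q / ΔT = 4.34×10^8 J/(m²·K).
Depth D = C / (ρ c_p) = 4.34×10^8 / (1020 × 3870) = 110 m.

110 m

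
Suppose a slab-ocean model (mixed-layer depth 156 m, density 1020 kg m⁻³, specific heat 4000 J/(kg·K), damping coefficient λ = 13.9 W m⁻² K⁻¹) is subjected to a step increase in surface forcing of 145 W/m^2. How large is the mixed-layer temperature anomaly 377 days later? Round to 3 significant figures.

5.31 K

Areal heat capacity C = ρ c_p D = 1020 × 4000 × 156 = 6.36×10^8 J/(m^2 K).
τ = C / λ = 6.36×10^8 / 13.9 = 4.58×10^7 s.
Equilibrium anomaly ΔT_eq = F / λ = 145 / 13.9 = 10.4 K.
t = 377 days = 3.26×10^7 s, so t/τ = 0.711.
ΔT(t) = ΔT_eq (1 − e^(−t/τ)) = 10.4 × (1 − e^−0.711) = 5.31 K.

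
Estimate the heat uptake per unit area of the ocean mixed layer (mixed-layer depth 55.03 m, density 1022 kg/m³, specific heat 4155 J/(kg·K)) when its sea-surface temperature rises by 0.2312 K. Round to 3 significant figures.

5.40×10^7

Areal heat capacity C = ρ c_p D = 1022 × 4155 × 55.03 = 2.34×10^8 J m⁻² K⁻¹.
ΔQ = C ΔT = 2.34×10^8 × 0.2312 = 5.40×10^7 J/m².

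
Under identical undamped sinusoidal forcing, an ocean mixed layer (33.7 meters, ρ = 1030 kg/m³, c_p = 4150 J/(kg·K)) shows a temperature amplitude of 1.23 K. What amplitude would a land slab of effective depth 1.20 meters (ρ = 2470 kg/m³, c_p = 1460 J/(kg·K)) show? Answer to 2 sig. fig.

41 K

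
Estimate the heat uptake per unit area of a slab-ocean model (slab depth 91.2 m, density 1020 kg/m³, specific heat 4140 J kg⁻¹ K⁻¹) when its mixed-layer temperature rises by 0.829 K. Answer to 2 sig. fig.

3.2×10^8

Areal heat capacity C = ρ c_p D = 1020 × 4140 × 91.2 = 3.85×10^8 J m⁻² K⁻¹.
ΔQ = C ΔT = 3.85×10^8 × 0.829 = 3.19×10^8 J/m².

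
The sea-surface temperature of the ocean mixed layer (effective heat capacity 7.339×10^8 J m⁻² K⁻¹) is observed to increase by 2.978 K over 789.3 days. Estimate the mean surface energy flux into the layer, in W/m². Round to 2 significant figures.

32

Areal heat capacity C = 7.339×10^8 J m⁻² K⁻¹ (given).
Required heat per unit area: Q = C ΔT = 7.34×10^8 × 2.978 = 2.19×10^9 J/m².
Flux F = Q / Δt = 2.19×10^9 / 6.82×10^7 s = 32.0 W/m².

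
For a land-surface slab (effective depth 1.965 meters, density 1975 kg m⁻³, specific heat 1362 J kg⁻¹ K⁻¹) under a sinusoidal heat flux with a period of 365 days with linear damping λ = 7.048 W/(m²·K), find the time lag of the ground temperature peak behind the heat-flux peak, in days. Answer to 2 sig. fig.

Areal heat capacity C = ρ c_p D = 1975 × 1362 × 1.965 = 5.29×10^6 J m⁻² K⁻¹.
ω = 2π / 3.15×10^7 s = 1.99×10^-7 s⁻¹.
Phase lag φ = arctan(Cω/λ) = arctan(1.05/7.048) = 0.148 rad.
Time lag = φ / ω = 0.148 / 1.99×10^-7 = 7.44×10^5 s = 8.62 days.

8.6 days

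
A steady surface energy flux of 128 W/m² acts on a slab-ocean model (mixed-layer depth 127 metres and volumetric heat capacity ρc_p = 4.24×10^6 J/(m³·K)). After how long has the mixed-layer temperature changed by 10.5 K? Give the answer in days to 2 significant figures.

510 days

Areal heat capacity C = ρc_p × D = 4.24×10^6 × 127 = 5.38×10^8 J/(m²·K).
Time required: Δt = C ΔT / F = 5.38×10^8 × 10.5 / 128 = 4.42×10^7 s.
In days: 4.42×10^7 s / (86400 s/day) = 511 days.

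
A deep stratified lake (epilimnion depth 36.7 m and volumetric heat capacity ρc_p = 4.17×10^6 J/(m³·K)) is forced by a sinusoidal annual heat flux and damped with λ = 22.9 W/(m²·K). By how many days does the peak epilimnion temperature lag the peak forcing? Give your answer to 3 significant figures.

53.8 days

Areal heat capacity C = ρc_p × D = 4.17×10^6 × 36.7 = 1.53×10^8 J m⁻² K⁻¹.
ω = 2π / 3.15×10^7 s = 1.99×10^-7 s⁻¹.
Phase lag φ = arctan(Cω/λ) = arctan(30.5/22.9) = 0.927 rad.
Time lag = φ / ω = 0.927 / 1.99×10^-7 = 4.65×10^6 s = 53.8 days.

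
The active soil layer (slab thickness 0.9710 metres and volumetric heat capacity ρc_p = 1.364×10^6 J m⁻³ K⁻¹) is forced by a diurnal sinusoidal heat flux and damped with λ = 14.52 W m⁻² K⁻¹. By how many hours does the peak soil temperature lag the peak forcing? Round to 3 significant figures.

5.43 hours

Areal heat capacity C = ρc_p × D = 1.364×10^6 × 0.9710 = 1.32×10^6 J/(m²·K).
ω = 2π / 86400 s = 7.27×10^-5 s⁻¹.
Phase lag φ = arctan(Cω/λ) = arctan(96.3/14.52) = 1.42 rad.
Time lag = φ / ω = 1.42 / 7.27×10^-5 = 19500 s = 5.43 hours.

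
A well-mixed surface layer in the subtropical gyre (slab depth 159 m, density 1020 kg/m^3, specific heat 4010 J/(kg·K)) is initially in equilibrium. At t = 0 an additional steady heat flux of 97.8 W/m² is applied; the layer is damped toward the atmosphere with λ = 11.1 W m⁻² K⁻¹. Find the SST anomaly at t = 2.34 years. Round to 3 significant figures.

Areal heat capacity C = ρ c_p D = 1020 × 4010 × 159 = 6.50×10^8 J/(m²·K).
τ = C / λ = 6.50×10^8 / 11.1 = 5.86×10^7 s.
Equilibrium anomaly ΔT_eq = F / λ = 97.8 / 11.1 = 8.81 K.
t = 2.34 years = 7.38×10^7 s, so t/τ = 1.26.
ΔT(t) = ΔT_eq (1 − e^(−t/τ)) = 8.81 × (1 − e^−1.26) = 6.31 K.

6.31 K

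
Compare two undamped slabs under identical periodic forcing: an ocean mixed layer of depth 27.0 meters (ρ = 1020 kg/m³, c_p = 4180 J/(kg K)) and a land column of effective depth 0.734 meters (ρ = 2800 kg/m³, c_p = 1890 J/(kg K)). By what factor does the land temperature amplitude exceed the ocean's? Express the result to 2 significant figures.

30

C_ocean = 1020 × 4180 × 27.0 = 1.15×10^8 J/(m²·K).
C_land = 2800 × 1890 × 0.734 = 3.88×10^6 J/(m²·K).
Undamped amplitude ∝ 1/C, so A_land/A_ocean = C_ocean/C_land = 29.6.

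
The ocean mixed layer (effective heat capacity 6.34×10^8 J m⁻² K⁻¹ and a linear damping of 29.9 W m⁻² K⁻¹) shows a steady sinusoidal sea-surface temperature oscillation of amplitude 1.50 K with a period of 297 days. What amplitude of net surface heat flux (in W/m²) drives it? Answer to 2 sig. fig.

Areal heat capacity C = 6.34×10^8 J m⁻² K⁻¹ (given).
ω = 2π / 2.57×10^7 s = 2.45×10^-7 s⁻¹.
√((Cω)² + λ²) = √((155)² + 29.9²) = 158 W/(m²·K).
F₀ = A × √((Cω)²+λ²) = 1.50 × 158 = 237 W/m².

240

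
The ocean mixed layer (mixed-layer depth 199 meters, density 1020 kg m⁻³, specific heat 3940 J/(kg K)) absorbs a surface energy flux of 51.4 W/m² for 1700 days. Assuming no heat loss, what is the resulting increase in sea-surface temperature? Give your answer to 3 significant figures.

9.44 K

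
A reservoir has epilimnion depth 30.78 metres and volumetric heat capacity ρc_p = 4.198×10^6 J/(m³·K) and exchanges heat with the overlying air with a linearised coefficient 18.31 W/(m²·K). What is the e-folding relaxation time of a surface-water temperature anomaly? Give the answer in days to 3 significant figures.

Areal heat capacity C = ρc_p × D = 4.198×10^6 × 30.78 = 1.29×10^8 J/(m^2 K).
Relaxation time τ = C / λ = 1.29×10^8 / 18.31 = 7.06×10^6 s.
In days: 7.06×10^6 s / (86400 s/day) = 81.7 days.

81.7 days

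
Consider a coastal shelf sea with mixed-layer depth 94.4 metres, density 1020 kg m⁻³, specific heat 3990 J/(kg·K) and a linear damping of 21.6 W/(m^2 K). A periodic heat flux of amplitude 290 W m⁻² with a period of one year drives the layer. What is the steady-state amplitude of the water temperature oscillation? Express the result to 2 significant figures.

3.6 K

Areal heat capacity C = ρ c_p D = 1020 × 3990 × 94.4 = 3.84×10^8 J m⁻² K⁻¹.
Angular frequency ω = 2π / T = 2π / 3.15×10^7 s = 1.99×10^-7 s⁻¹.
√((Cω)² + λ²) = √((76.5)² + 21.6²) = 79.5 W/(m²·K).
Amplitude A = F₀ / √((Cω)²+λ²) = 290 / 79.5 = 3.65 K.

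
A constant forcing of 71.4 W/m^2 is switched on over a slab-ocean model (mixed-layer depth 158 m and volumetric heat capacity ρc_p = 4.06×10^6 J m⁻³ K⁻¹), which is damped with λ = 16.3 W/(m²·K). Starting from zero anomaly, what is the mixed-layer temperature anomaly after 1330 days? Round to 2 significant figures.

4.1 K

Areal heat capacity C = ρc_p × D = 4.06×10^6 × 158 = 6.41×10^8 J m⁻² K⁻¹.
τ = C / λ = 6.41×10^8 / 16.3 = 3.94×10^7 s.
Equilibrium anomaly ΔT_eq = F / λ = 71.4 / 16.3 = 4.38 K.
t = 1330 days = 1.15×10^8 s, so t/τ = 2.92.
ΔT(t) = ΔT_eq (1 − e^(−t/τ)) = 4.38 × (1 − e^−2.92) = 4.14 K.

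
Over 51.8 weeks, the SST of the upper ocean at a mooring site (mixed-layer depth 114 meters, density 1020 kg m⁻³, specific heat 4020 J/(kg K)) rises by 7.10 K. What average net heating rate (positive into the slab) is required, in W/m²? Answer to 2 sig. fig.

Areal heat capacity C = ρ c_p D = 1020 × 4020 × 114 = 4.67×10^8 J m⁻² K⁻¹.
Required heat per unit area: Q = C ΔT = 4.67×10^8 × 7.10 = 3.32×10^9 J/m².
Flux F = Q / Δt = 3.32×10^9 / 3.13×10^7 s = 106 W/m².

110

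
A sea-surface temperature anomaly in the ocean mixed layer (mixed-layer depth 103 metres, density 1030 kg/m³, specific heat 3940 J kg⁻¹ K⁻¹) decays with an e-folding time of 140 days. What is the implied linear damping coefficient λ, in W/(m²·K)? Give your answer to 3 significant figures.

Areal heat capacity C = ρ c_p D = 1030 × 3940 × 103 = 4.18×10^8 J m⁻² K⁻¹.
τ = 140 days = 1.21×10^7 s.
λ = C / τ = 4.18×10^8 / 1.21×10^7 = 34.6 W/(m²·K).

34.6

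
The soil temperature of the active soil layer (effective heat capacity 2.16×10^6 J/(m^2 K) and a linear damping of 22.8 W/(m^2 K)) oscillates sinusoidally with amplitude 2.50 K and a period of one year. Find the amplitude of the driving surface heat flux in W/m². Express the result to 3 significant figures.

Areal heat capacity C = 2.16×10^6 J/(m^2 K) (given).
ω = 2π / 3.15×10^7 s = 1.99×10^-7 s⁻¹.
√((Cω)² + λ²) = √((0.430)² + 22.8²) = 22.8 W/(m²·K).
F₀ = A × √((Cω)²+λ²) = 2.50 × 22.8 = 57.0 W/m².

57.0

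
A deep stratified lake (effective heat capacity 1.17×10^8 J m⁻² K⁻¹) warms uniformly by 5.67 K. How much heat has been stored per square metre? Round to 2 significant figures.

6.6×10^8

Areal heat capacity C = 1.17×10^8 J m⁻² K⁻¹ (given).
ΔQ = C ΔT = 1.17×10^8 × 5.67 = 6.63×10^8 J/m².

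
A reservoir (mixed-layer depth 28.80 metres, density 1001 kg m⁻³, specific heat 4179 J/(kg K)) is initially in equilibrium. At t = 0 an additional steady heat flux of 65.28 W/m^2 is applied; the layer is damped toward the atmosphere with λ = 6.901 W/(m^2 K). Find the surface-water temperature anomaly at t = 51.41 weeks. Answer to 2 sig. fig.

7.9 K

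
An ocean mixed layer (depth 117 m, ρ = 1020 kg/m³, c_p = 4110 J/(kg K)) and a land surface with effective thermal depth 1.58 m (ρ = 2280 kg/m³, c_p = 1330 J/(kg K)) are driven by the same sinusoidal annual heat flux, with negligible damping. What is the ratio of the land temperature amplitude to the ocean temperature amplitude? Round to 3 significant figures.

102

C_ocean = 1020 × 4110 × 117 = 4.90×10^8 J/(m²·K).
C_land = 2280 × 1330 × 1.58 = 4.79×10^6 J/(m²·K).
Undamped amplitude ∝ 1/C, so A_land/A_ocean = C_ocean/C_land = 102.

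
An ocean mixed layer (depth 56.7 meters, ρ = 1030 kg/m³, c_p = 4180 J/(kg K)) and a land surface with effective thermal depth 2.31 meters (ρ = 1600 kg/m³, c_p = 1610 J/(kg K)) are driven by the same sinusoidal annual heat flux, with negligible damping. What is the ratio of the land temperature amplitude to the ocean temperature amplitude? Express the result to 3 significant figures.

C_ocean = 1030 × 4180 × 56.7 = 2.44×10^8 J/(m²·K).
C_land = 1600 × 1610 × 2.31 = 5.95×10^6 J/(m²·K).
Undamped amplitude ∝ 1/C, so A_land/A_ocean = C_ocean/C_land = 41.0.

41.0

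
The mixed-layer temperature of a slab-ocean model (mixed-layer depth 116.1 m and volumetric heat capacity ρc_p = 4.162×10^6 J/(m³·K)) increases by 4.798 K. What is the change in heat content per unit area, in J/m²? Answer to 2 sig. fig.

Areal heat capacity C = ρc_p × D = 4.162×10^6 × 116.1 = 4.83×10^8 J/(m^2 K).
ΔQ = C ΔT = 4.83×10^8 × 4.798 = 2.32×10^9 J/m².

2.3×10^9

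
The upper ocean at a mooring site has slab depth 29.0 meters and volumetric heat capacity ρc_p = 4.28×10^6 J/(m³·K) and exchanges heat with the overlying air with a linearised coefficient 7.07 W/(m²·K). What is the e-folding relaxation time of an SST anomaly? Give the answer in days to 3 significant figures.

203 days

Areal heat capacity C = ρc_p × D = 4.28×10^6 × 29.0 = 1.24×10^8 J m⁻² K⁻¹.
Relaxation time τ = C / λ = 1.24×10^8 / 7.07 = 1.76×10^7 s.
In days: 1.76×10^7 s / (86400 s/day) = 203 days.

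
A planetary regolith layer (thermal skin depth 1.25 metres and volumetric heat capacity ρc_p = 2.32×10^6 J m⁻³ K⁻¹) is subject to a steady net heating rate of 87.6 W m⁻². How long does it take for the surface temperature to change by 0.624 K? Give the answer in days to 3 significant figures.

0.239 days

Areal heat capacity C = ρc_p × D = 2.32×10^6 × 1.25 = 2.90×10^6 J/(m^2 K).
Time required: Δt = C ΔT / F = 2.90×10^6 × 0.624 / 87.6 = 20700 s.
In days: 20700 s / (86400 s/day) = 0.239 days.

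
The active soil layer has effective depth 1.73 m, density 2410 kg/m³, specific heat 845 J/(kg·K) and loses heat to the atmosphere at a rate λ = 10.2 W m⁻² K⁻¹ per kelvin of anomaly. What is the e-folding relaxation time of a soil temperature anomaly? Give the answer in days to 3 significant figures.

4.00 days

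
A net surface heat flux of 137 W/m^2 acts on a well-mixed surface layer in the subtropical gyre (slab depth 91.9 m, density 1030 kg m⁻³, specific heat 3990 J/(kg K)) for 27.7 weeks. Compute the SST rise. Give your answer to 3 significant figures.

Areal heat capacity C = ρ c_p D = 1030 × 3990 × 91.9 = 3.78×10^8 J m⁻² K⁻¹.
Net heat input Q = F Δt = 137 × (27.7 weeks × 6.048×10^5 s/week) = 2.30×10^9 J/m².
ΔT = Q / C = 2.30×10^9 / 3.78×10^8 = 6.08 K.

6.08 K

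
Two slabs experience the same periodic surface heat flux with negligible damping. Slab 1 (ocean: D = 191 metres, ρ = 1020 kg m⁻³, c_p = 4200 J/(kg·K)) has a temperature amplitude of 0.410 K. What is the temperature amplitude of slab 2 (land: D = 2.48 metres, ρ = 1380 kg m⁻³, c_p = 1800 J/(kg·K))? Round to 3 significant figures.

54.5 K

C_ocean = 8.18×10^8 J/(m²·K); C_land = 6.16×10^6 J/(m²·K).
A ∝ 1/C ⇒ A_land = A_ocean × C_ocean/C_land = 0.410 × 133 = 54.5 K.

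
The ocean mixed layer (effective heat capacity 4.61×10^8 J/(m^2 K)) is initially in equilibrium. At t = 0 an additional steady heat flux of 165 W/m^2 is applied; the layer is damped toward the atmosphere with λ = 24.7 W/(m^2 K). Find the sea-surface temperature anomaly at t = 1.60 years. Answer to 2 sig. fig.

Areal heat capacity C = 4.61×10^8 J/(m^2 K) (given).
τ = C / λ = 4.61×10^8 / 24.7 = 1.87×10^7 s.
Equilibrium anomaly ΔT_eq = F / λ = 165 / 24.7 = 6.68 K.
t = 1.60 years = 5.05×10^7 s, so t/τ = 2.71.
ΔT(t) = ΔT_eq (1 − e^(−t/τ)) = 6.68 × (1 − e^−2.71) = 6.23 K.

6.2 K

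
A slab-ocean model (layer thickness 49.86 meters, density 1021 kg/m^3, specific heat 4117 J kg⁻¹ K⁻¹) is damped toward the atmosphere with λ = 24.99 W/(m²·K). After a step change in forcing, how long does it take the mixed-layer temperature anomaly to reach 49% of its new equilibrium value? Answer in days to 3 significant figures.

65.4 days

Areal heat capacity C = ρ c_p D = 1021 × 4117 × 49.86 = 2.10×10^8 J/(m^2 K).
τ = C / λ = 2.10×10^8 / 24.99 = 8.39×10^6 s.
Fraction reached: 1 − e^(−t/τ) = 0.49 ⇒ t = −τ ln(1 − 0.49) = τ × 0.673.
t = 5.65×10^6 s = 65.4 days.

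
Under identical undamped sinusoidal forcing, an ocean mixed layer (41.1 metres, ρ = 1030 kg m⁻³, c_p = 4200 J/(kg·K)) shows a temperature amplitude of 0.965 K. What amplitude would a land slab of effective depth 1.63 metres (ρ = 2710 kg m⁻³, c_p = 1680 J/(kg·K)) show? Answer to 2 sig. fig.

23 K

C_ocean = 1.78×10^8 J/(m²·K); C_land = 7.42×10^6 J/(m²·K).
A ∝ 1/C ⇒ A_land = A_ocean × C_ocean/C_land = 0.965 × 24.0 = 23.1 K.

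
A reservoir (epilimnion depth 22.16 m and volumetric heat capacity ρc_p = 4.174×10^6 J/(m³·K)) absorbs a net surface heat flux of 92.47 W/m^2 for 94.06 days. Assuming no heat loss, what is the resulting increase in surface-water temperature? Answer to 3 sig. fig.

Areal heat capacity C = ρc_p × D = 4.174×10^6 × 22.16 = 9.25×10^7 J/(m^2 K).
Net heat input Q = F Δt = 92.47 × (94.06 days × 86400 s/day) = 7.51×10^8 J/m².
ΔT = Q / C = 7.51×10^8 / 9.25×10^7 = 8.12 K.

8.12 K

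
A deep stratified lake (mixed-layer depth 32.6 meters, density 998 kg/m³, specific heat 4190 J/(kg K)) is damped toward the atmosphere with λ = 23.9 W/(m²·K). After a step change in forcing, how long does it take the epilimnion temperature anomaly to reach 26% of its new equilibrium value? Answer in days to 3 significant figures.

19.9 days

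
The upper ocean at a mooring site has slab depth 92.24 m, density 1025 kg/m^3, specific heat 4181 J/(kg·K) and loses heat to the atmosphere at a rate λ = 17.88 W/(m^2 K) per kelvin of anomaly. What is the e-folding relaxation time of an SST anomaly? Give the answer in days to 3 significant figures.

Areal heat capacity C = ρ c_p D = 1025 × 4181 × 92.24 = 3.95×10^8 J/(m²·K).
Relaxation time τ = C / λ = 3.95×10^8 / 17.88 = 2.21×10^7 s.
In days: 2.21×10^7 s / (86400 s/day) = 256 days.

256 days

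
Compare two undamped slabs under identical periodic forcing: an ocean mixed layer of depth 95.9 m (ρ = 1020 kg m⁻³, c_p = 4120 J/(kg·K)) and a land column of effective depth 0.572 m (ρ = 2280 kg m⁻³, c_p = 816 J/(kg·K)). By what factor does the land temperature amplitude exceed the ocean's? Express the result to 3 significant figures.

C_ocean = 1020 × 4120 × 95.9 = 4.03×10^8 J/(m²·K).
C_land = 2280 × 816 × 0.572 = 1.06×10^6 J/(m²·K).
Undamped amplitude ∝ 1/C, so A_land/A_ocean = C_ocean/C_land = 379.

379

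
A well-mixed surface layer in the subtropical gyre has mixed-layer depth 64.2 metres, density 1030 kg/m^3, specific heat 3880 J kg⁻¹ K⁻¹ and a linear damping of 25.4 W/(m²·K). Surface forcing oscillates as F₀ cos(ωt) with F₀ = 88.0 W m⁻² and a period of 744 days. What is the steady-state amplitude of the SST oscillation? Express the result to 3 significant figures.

2.47 K

Areal heat capacity C = ρ c_p D = 1030 × 3880 × 64.2 = 2.57×10^8 J/(m²·K).
Angular frequency ω = 2π / T = 2π / 6.43×10^7 s = 9.77×10^-8 s⁻¹.
√((Cω)² + λ²) = √((25.1)² + 25.4²) = 35.7 W/(m²·K).
Amplitude A = F₀ / √((Cω)²+λ²) = 88.0 / 35.7 = 2.47 K.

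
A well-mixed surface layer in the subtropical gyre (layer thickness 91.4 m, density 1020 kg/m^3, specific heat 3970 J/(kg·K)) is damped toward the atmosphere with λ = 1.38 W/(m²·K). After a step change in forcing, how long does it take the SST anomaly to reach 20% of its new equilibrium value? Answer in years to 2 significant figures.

1.9 years

Areal heat capacity C = ρ c_p D = 1020 × 3970 × 91.4 = 3.70×10^8 J m⁻² K⁻¹.
τ = C / λ = 3.70×10^8 / 1.38 = 2.68×10^8 s.
Fraction reached: 1 − e^(−t/τ) = 0.20 ⇒ t = −τ ln(1 − 0.20) = τ × 0.223.
t = 5.98×10^7 s = 1.90 years.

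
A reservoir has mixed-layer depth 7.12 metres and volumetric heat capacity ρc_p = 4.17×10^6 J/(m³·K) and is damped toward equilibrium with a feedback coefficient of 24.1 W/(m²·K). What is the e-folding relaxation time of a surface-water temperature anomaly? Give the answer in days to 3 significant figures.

14.3 days

Areal heat capacity C = ρc_p × D = 4.17×10^6 × 7.12 = 2.97×10^7 J/(m^2 K).
Relaxation time τ = C / λ = 2.97×10^7 / 24.1 = 1.23×10^6 s.
In days: 1.23×10^6 s / (86400 s/day) = 14.3 days.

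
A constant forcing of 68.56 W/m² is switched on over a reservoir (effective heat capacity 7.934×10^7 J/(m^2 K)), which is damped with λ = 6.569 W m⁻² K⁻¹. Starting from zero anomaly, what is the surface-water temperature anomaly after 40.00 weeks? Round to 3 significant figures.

Areal heat capacity C = 7.934×10^7 J/(m^2 K) (given).
τ = C / λ = 7.93×10^7 / 6.569 = 1.21×10^7 s.
Equilibrium anomaly ΔT_eq = F / λ = 68.56 / 6.569 = 10.4 K.
t = 40.00 weeks = 2.42×10^7 s, so t/τ = 2.00.
ΔT(t) = ΔT_eq (1 − e^(−t/τ)) = 10.4 × (1 − e^−2.00) = 9.03 K.

9.03 K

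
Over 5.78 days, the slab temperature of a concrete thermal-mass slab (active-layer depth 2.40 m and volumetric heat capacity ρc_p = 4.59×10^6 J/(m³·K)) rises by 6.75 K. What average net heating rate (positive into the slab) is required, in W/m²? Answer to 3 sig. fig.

Areal heat capacity C = ρc_p × D = 4.59×10^6 × 2.40 = 1.10×10^7 J m⁻² K⁻¹.
Required heat per unit area: Q = C ΔT = 1.10×10^7 × 6.75 = 7.44×10^7 J/m².
Flux F = Q / Δt = 7.44×10^7 / 4.99×10^5 s = 149 W/m².

149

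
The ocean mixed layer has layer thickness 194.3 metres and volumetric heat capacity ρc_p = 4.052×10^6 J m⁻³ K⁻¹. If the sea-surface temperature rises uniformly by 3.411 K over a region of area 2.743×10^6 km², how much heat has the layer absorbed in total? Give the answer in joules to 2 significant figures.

Areal heat capacity C = ρc_p × D = 4.052×10^6 × 194.3 = 7.87×10^8 J m⁻² K⁻¹.
Heat per unit area: q = C ΔT = 7.87×10^8 × 3.411 = 2.69×10^9 J/m².
Total heat: Q = q × A = 2.69×10^9 × (2.743×10^6 × 10⁶ m²) = 7.37×10^21 J.

7.4×10^21 J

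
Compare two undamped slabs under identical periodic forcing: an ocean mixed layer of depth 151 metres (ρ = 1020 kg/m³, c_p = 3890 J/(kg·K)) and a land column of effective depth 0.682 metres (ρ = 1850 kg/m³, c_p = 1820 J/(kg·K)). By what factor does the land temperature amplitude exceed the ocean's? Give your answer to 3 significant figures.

261

C_ocean = 1020 × 3890 × 151 = 5.99×10^8 J/(m²·K).
C_land = 1850 × 1820 × 0.682 = 2.30×10^6 J/(m²·K).
Undamped amplitude ∝ 1/C, so A_land/A_ocean = C_ocean/C_land = 261.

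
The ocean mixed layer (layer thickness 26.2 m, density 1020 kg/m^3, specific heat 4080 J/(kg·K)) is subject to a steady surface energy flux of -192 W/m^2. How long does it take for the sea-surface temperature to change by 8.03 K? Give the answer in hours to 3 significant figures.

Areal heat capacity C = ρ c_p D = 1020 × 4080 × 26.2 = 1.09×10^8 J m⁻² K⁻¹.
Time required: Δt = C ΔT / F = 1.09×10^8 × -8.03 / -192 = 4.56×10^6 s.
In hours: 4.56×10^6 s / (3600 s/hour) = 1270 hours.

1270 hours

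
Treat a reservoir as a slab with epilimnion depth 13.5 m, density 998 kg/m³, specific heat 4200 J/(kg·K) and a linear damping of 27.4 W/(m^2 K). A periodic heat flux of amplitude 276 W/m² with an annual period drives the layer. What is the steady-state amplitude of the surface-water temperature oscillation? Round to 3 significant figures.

9.32 K

Areal heat capacity C = ρ c_p D = 998 × 4200 × 13.5 = 5.66×10^7 J/(m²·K).
Angular frequency ω = 2π / T = 2π / 3.15×10^7 s = 1.99×10^-7 s⁻¹.
√((Cω)² + λ²) = √((11.3)² + 27.4²) = 29.6 W/(m²·K).
Amplitude A = F₀ / √((Cω)²+λ²) = 276 / 29.6 = 9.32 K.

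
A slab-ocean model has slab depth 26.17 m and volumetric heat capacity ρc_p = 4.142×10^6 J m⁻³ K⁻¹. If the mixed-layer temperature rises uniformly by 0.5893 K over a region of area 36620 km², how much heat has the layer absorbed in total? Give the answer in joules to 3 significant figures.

Areal heat capacity C = ρc_p × D = 4.142×10^6 × 26.17 = 1.08×10^8 J m⁻² K⁻¹.
Heat per unit area: q = C ΔT = 1.08×10^8 × 0.5893 = 6.39×10^7 J/m².
Total heat: Q = q × A = 6.39×10^7 × (36620 × 10⁶ m²) = 2.34×10^18 J.

2.34×10^18 J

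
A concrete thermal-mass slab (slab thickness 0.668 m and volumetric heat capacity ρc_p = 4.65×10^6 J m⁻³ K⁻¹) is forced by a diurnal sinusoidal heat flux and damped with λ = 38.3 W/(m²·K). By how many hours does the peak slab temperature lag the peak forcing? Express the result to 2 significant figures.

Areal heat capacity C = ρc_p × D = 4.65×10^6 × 0.668 = 3.11×10^6 J/(m²·K).
ω = 2π / 86400 s = 7.27×10^-5 s⁻¹.
Phase lag φ = arctan(Cω/λ) = arctan(226/38.3) = 1.40 rad.
Time lag = φ / ω = 1.40 / 7.27×10^-5 = 19300 s = 5.36 hours.

5.4 hours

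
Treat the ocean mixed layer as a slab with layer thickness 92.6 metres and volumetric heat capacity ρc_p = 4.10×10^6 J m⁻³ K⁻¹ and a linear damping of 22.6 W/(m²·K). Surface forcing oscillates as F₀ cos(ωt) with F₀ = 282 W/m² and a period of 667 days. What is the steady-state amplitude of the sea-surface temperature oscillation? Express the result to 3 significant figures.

Areal heat capacity C = ρc_p × D = 4.10×10^6 × 92.6 = 3.80×10^8 J/(m^2 K).
Angular frequency ω = 2π / T = 2π / 5.76×10^7 s = 1.09×10^-7 s⁻¹.
√((Cω)² + λ²) = √((41.4)² + 22.6²) = 47.2 W/(m²·K).
Amplitude A = F₀ / √((Cω)²+λ²) = 282 / 47.2 = 5.98 K.

5.98 K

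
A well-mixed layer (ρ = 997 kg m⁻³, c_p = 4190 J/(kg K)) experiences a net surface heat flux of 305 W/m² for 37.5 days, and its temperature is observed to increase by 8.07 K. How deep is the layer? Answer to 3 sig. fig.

Heat input Q = F Δt = 305 × 3.24×10^6 s = 9.88×10^8 J/m².
Required areal heat capacity C = Q / ΔT = 1.22×10^8 J/(m²·K).
Depth D = C / (ρ c_p) = 1.22×10^8 / (997 × 4190) = 29.3 m.

29.3 m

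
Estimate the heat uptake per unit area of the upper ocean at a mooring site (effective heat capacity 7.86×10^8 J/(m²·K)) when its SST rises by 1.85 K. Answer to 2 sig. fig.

1.5×10^9

Areal heat capacity C = 7.86×10^8 J/(m²·K) (given).
ΔQ = C ΔT = 7.86×10^8 × 1.85 = 1.45×10^9 J/m².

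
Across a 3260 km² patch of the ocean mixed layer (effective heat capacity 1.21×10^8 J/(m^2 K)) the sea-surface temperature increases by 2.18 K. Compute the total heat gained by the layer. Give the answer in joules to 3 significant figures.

Areal heat capacity C = 1.21×10^8 J/(m^2 K) (given).
Heat per unit area: q = C ΔT = 1.21×10^8 × 2.18 = 2.64×10^8 J/m².
Total heat: Q = q × A = 2.64×10^8 × (3260 × 10⁶ m²) = 8.60×10^17 J.

8.60×10^17 J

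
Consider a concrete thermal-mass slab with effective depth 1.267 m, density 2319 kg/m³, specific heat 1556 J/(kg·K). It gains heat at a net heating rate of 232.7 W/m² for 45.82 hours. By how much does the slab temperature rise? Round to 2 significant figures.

Areal heat capacity C = ρ c_p D = 2319 × 1556 × 1.267 = 4.57×10^6 J m⁻² K⁻¹.
Net heat input Q = F Δt = 232.7 × (45.82 hours × 3600 s/hour) = 3.84×10^7 J/m².
ΔT = Q / C = 3.84×10^7 / 4.57×10^6 = 8.40 K.

8.4 K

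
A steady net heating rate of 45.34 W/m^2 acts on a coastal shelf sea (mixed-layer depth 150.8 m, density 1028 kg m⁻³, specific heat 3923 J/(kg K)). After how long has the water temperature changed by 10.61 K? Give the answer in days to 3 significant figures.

1650 days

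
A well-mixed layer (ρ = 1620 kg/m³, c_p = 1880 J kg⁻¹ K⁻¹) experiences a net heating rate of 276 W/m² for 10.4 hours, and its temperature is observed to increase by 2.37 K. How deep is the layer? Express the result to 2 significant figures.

Heat input Q = F Δt = 276 × 37400 s = 1.03×10^7 J/m².
Required areal heat capacity C = Q / ΔT = 4.36×10^6 J/(m²·K).
Depth D = C / (ρ c_p) = 4.36×10^6 / (1620 × 1880) = 1.43 m.

1.4 m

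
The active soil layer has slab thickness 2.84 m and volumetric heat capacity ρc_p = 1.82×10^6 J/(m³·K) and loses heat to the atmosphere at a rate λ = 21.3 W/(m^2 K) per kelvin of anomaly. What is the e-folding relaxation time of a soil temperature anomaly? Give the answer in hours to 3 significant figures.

Areal heat capacity C = ρc_p × D = 1.82×10^6 × 2.84 = 5.17×10^6 J/(m²·K).
Relaxation time τ = C / λ = 5.17×10^6 / 21.3 = 2.43×10^5 s.
In hours: 2.43×10^5 s / (3600 s/hour) = 67.4 hours.

67.4 hours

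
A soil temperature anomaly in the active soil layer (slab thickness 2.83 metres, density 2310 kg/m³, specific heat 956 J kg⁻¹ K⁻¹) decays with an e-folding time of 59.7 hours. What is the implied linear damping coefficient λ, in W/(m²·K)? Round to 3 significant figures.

Areal heat capacity C = ρ c_p D = 2310 × 956 × 2.83 = 6.25×10^6 J/(m^2 K).
τ = 59.7 hours = 2.15×10^5 s.
λ = C / τ = 6.25×10^6 / 2.15×10^5 = 29.1 W/(m²·K).

29.1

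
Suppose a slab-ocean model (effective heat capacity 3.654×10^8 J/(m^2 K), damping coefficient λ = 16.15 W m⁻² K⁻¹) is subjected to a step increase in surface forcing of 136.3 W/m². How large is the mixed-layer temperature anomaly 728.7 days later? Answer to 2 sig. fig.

Areal heat capacity C = 3.654×10^8 J/(m^2 K) (given).
τ = C / λ = 3.65×10^8 / 16.15 = 2.26×10^7 s.
Equilibrium anomaly ΔT_eq = F / λ = 136.3 / 16.15 = 8.44 K.
t = 728.7 days = 6.30×10^7 s, so t/τ = 2.78.
ΔT(t) = ΔT_eq (1 − e^(−t/τ)) = 8.44 × (1 − e^−2.78) = 7.92 K.

7.9 K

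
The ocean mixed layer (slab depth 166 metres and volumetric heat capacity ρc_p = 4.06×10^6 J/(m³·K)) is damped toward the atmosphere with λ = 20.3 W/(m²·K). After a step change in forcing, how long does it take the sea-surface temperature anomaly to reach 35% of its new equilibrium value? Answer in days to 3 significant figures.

166 days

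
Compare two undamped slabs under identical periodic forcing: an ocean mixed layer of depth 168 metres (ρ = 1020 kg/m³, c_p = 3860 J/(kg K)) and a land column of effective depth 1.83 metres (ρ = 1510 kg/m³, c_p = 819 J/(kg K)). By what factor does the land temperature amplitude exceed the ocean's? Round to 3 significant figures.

292

C_ocean = 1020 × 3860 × 168 = 6.61×10^8 J/(m²·K).
C_land = 1510 × 819 × 1.83 = 2.26×10^6 J/(m²·K).
Undamped amplitude ∝ 1/C, so A_land/A_ocean = C_ocean/C_land = 292.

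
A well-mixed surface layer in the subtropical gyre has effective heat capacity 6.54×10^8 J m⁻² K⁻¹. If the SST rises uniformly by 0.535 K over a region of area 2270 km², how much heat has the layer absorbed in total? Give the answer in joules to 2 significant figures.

Areal heat capacity C = 6.54×10^8 J m⁻² K⁻¹ (given).
Heat per unit area: q = C ΔT = 6.54×10^8 × 0.535 = 3.50×10^8 J/m².
Total heat: Q = q × A = 3.50×10^8 × (2270 × 10⁶ m²) = 7.94×10^17 J.

7.9×10^17 J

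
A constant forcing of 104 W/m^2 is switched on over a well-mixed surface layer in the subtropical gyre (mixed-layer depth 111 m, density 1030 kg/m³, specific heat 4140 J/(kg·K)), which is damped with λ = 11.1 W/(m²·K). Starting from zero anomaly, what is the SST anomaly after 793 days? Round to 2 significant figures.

7.5 K

Areal heat capacity C = ρ c_p D = 1030 × 4140 × 111 = 4.73×10^8 J m⁻² K⁻¹.
τ = C / λ = 4.73×10^8 / 11.1 = 4.26×10^7 s.
Equilibrium anomaly ΔT_eq = F / λ = 104 / 11.1 = 9.37 K.
t = 793 days = 6.85×10^7 s, so t/τ = 1.61.
ΔT(t) = ΔT_eq (1 − e^(−t/τ)) = 9.37 × (1 − e^−1.61) = 7.49 K.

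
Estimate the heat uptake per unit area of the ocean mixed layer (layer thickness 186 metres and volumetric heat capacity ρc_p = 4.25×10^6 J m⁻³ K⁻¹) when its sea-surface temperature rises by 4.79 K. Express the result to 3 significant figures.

Areal heat capacity C = ρc_p × D = 4.25×10^6 × 186 = 7.90×10^8 J m⁻² K⁻¹.
ΔQ = C ΔT = 7.90×10^8 × 4.79 = 3.79×10^9 J/m².

3.79×10^9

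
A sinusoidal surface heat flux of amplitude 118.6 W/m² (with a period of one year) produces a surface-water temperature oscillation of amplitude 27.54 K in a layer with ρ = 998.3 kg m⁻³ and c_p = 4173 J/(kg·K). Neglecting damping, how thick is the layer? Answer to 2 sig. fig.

5.2 m

ω = 2π / 3.15×10^7 s = 1.99×10^-7 s⁻¹.
Required C = F₀ / (A ω) = 118.6 / (27.54 × 1.99×10^-7) = 2.16×10^7 J/(m²·K).
D = C / (ρ c_p) = 2.16×10^7 / (998.3 × 4173) = 5.19 m.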